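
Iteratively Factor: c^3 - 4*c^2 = (c)*(c^2 - 4*c) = c*(c - 4)*(c)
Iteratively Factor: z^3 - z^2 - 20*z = (z)*(z^2 - z - 20) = z*(z + 4)*(z - 5)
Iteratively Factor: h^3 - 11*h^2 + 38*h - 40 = (h - 5)*(h^2 - 6*h + 8) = (h - 5)*(h - 2)*(h - 4)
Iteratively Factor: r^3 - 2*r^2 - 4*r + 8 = (r - 2)*(r^2 - 4) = (r - 2)^2*(r + 2)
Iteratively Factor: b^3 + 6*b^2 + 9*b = (b)*(b^2 + 6*b + 9) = b*(b + 3)*(b + 3)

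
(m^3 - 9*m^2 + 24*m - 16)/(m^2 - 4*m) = m - 5 + 4/m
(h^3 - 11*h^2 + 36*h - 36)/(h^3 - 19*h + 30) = (h - 6)/(h + 5)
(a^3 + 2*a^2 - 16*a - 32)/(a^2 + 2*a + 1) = (a^3 + 2*a^2 - 16*a - 32)/(a^2 + 2*a + 1)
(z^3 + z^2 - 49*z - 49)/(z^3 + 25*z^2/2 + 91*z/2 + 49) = 2*(z^2 - 6*z - 7)/(2*z^2 + 11*z + 14)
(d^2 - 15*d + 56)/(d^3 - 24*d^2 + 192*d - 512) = (d - 7)/(d^2 - 16*d + 64)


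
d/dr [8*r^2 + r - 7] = 16*r + 1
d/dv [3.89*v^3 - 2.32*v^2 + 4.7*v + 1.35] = 11.67*v^2 - 4.64*v + 4.7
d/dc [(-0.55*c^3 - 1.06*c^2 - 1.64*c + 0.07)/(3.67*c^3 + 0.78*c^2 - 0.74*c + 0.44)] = (3.4612*c^4 + 12.8516*c^3 + 0.5669*c^2 - 1.042*c - 0.6698)/(13.4689*c^6 + 5.7252*c^5 - 4.8232*c^4 + 2.0752*c^3 + 1.234*c^2 - 0.6512*c + 0.1936)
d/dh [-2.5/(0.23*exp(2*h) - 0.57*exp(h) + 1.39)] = (1.15*exp(h) - 1.425)*exp(h)/(0.23*exp(2*h) - 0.57*exp(h) + 1.39)^2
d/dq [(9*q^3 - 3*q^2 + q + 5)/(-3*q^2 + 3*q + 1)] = (-27*q^4 + 54*q^3 + 21*q^2 + 24*q - 14)/(9*q^4 - 18*q^3 + 3*q^2 + 6*q + 1)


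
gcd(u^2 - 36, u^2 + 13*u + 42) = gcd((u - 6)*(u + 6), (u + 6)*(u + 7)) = u + 6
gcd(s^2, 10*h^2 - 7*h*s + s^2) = 1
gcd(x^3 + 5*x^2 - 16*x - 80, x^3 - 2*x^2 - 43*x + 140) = x - 4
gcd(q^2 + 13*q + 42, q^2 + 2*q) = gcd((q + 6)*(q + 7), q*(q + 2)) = 1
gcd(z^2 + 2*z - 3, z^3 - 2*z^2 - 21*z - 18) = z + 3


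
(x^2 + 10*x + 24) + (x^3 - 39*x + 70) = x^3 + x^2 - 29*x + 94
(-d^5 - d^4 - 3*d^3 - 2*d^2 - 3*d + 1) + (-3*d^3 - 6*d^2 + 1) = -d^5 - d^4 - 6*d^3 - 8*d^2 - 3*d + 2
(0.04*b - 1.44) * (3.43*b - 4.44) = 0.1372*b^2 - 5.1168*b + 6.3936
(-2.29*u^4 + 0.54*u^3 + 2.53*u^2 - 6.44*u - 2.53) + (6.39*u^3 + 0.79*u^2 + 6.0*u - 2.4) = -2.29*u^4 + 6.93*u^3 + 3.32*u^2 - 0.44*u - 4.93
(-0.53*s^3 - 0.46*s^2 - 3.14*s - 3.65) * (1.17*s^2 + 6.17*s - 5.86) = -0.6201*s^5 - 3.8083*s^4 - 3.4062*s^3 - 20.9487*s^2 - 4.1201*s + 21.389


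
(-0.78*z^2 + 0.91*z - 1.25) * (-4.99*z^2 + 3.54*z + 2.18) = 3.8922*z^4 - 7.3021*z^3 + 7.7585*z^2 - 2.4412*z - 2.725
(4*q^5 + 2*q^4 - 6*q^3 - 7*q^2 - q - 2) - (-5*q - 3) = 4*q^5 + 2*q^4 - 6*q^3 - 7*q^2 + 4*q + 1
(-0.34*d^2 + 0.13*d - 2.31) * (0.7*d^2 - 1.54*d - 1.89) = -0.238*d^4 + 0.6146*d^3 - 1.1746*d^2 + 3.3117*d + 4.3659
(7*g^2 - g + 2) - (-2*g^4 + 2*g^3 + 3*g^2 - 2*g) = 2*g^4 - 2*g^3 + 4*g^2 + g + 2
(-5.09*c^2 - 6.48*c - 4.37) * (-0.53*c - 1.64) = 2.6977*c^3 + 11.782*c^2 + 12.9433*c + 7.1668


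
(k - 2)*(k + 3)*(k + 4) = k^3 + 5*k^2 - 2*k - 24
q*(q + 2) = q^2 + 2*q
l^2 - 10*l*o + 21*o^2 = (l - 7*o)*(l - 3*o)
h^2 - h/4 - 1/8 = (h - 1/2)*(h + 1/4)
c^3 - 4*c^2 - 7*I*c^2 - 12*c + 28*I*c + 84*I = (c - 6)*(c + 2)*(c - 7*I)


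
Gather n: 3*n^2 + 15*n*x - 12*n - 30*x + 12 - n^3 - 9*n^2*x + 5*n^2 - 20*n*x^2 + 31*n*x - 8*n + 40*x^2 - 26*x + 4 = -n^3 + n^2*(8 - 9*x) + n*(-20*x^2 + 46*x - 20) + 40*x^2 - 56*x + 16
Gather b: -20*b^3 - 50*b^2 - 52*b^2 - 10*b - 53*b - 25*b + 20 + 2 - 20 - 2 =-20*b^3 - 102*b^2 - 88*b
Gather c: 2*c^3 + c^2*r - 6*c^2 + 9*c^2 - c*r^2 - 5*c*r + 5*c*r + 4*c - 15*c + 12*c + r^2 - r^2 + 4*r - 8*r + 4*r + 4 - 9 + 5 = 2*c^3 + c^2*(r + 3) + c*(1 - r^2)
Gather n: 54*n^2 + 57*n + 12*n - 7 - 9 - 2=54*n^2 + 69*n - 18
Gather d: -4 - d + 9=5 - d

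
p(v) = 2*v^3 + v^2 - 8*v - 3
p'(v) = 6*v^2 + 2*v - 8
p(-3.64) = -57.09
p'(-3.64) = 64.22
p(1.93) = -0.34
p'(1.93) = 18.21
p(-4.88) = -172.57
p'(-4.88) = 125.13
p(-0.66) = 2.14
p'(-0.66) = -6.71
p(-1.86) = 2.47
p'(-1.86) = 9.04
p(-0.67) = 2.21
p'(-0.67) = -6.65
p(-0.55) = 1.37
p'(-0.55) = -7.28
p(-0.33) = -0.32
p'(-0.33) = -8.01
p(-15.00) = -6408.00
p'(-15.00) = 1312.00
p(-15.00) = -6408.00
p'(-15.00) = 1312.00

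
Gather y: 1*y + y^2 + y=y^2 + 2*y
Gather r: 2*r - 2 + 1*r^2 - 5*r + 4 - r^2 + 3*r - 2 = 0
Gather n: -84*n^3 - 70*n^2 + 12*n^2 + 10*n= -84*n^3 - 58*n^2 + 10*n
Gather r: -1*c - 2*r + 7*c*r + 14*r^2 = -c + 14*r^2 + r*(7*c - 2)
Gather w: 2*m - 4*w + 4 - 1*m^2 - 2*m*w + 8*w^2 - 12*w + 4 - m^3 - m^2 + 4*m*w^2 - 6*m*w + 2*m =-m^3 - 2*m^2 + 4*m + w^2*(4*m + 8) + w*(-8*m - 16) + 8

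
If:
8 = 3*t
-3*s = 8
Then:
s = -8/3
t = 8/3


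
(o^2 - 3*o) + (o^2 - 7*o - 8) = 2*o^2 - 10*o - 8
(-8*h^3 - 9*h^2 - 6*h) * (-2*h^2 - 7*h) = 16*h^5 + 74*h^4 + 75*h^3 + 42*h^2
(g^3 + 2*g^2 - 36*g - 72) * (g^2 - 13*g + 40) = g^5 - 11*g^4 - 22*g^3 + 476*g^2 - 504*g - 2880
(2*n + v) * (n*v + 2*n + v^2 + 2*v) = 2*n^2*v + 4*n^2 + 3*n*v^2 + 6*n*v + v^3 + 2*v^2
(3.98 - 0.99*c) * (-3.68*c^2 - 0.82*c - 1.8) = 3.6432*c^3 - 13.8346*c^2 - 1.4816*c - 7.164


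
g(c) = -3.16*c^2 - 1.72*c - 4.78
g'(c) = -6.32*c - 1.72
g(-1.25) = -7.57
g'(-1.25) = 6.18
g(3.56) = -50.95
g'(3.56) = -24.22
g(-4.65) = -65.11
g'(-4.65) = 27.67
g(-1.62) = -10.29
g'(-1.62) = 8.52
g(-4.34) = -56.84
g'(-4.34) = 25.71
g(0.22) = -5.31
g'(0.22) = -3.11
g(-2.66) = -22.56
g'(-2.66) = 15.09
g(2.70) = -32.46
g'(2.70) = -18.78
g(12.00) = -480.46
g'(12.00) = -77.56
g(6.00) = -128.86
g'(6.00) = -39.64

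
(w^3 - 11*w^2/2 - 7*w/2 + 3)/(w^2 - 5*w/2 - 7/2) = (2*w^2 - 13*w + 6)/(2*w - 7)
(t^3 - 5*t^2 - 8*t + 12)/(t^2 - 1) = (t^2 - 4*t - 12)/(t + 1)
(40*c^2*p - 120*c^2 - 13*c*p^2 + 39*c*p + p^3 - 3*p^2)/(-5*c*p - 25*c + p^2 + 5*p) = (-8*c*p + 24*c + p^2 - 3*p)/(p + 5)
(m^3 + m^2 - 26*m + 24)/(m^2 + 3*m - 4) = (m^2 + 2*m - 24)/(m + 4)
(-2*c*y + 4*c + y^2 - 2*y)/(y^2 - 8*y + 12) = (-2*c + y)/(y - 6)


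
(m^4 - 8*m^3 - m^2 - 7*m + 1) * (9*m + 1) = 9*m^5 - 71*m^4 - 17*m^3 - 64*m^2 + 2*m + 1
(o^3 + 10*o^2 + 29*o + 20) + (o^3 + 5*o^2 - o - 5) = 2*o^3 + 15*o^2 + 28*o + 15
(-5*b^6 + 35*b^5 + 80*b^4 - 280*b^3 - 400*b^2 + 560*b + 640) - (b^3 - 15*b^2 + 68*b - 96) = -5*b^6 + 35*b^5 + 80*b^4 - 281*b^3 - 385*b^2 + 492*b + 736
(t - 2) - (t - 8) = 6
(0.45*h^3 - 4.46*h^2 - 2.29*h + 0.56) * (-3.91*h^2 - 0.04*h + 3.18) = -1.7595*h^5 + 17.4206*h^4 + 10.5633*h^3 - 16.2808*h^2 - 7.3046*h + 1.7808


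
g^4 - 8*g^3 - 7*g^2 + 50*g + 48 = (g - 8)*(g - 3)*(g + 1)*(g + 2)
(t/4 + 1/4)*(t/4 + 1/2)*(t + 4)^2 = t^4/16 + 11*t^3/16 + 21*t^2/8 + 4*t + 2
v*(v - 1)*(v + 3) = v^3 + 2*v^2 - 3*v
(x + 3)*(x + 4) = x^2 + 7*x + 12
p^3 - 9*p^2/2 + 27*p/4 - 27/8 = (p - 3/2)^3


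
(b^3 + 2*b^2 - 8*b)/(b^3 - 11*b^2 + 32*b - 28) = b*(b + 4)/(b^2 - 9*b + 14)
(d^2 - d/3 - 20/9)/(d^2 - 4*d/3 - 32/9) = (3*d - 5)/(3*d - 8)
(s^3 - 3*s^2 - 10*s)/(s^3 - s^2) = (s^2 - 3*s - 10)/(s*(s - 1))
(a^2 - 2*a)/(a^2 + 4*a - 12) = a/(a + 6)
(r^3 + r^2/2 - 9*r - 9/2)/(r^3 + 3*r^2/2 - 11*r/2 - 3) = (r - 3)/(r - 2)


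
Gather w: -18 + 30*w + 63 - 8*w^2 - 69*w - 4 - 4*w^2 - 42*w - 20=-12*w^2 - 81*w + 21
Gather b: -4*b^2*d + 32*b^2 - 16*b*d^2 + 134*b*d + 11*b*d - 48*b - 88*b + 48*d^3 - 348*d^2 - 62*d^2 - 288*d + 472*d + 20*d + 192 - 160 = b^2*(32 - 4*d) + b*(-16*d^2 + 145*d - 136) + 48*d^3 - 410*d^2 + 204*d + 32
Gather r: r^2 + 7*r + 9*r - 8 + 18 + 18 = r^2 + 16*r + 28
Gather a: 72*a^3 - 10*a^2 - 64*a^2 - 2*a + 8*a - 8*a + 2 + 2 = 72*a^3 - 74*a^2 - 2*a + 4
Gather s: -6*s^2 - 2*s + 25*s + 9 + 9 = -6*s^2 + 23*s + 18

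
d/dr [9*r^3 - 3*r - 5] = 27*r^2 - 3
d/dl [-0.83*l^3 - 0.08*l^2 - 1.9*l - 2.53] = -2.49*l^2 - 0.16*l - 1.9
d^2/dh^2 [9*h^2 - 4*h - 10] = 18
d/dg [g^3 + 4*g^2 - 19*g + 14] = 3*g^2 + 8*g - 19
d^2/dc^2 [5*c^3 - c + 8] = 30*c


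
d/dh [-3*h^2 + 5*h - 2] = 5 - 6*h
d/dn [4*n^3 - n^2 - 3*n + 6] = 12*n^2 - 2*n - 3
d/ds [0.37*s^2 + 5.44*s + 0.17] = 0.74*s + 5.44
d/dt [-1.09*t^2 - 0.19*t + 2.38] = -2.18*t - 0.19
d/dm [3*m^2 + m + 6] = 6*m + 1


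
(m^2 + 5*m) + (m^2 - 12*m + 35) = 2*m^2 - 7*m + 35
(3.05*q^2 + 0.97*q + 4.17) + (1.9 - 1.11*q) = 3.05*q^2 - 0.14*q + 6.07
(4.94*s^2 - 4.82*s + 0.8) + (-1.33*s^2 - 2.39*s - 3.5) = 3.61*s^2 - 7.21*s - 2.7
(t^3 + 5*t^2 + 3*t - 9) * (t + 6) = t^4 + 11*t^3 + 33*t^2 + 9*t - 54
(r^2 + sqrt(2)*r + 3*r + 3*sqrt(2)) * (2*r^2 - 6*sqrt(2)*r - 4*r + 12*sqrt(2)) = 2*r^4 - 4*sqrt(2)*r^3 + 2*r^3 - 24*r^2 - 4*sqrt(2)*r^2 - 12*r + 24*sqrt(2)*r + 72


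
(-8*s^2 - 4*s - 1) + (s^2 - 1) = -7*s^2 - 4*s - 2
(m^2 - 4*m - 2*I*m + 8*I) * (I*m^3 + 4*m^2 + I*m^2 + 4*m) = I*m^5 + 6*m^4 - 3*I*m^4 - 18*m^3 - 12*I*m^3 - 24*m^2 + 24*I*m^2 + 32*I*m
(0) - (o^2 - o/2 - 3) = -o^2 + o/2 + 3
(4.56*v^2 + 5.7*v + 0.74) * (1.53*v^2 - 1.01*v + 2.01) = 6.9768*v^4 + 4.1154*v^3 + 4.5408*v^2 + 10.7096*v + 1.4874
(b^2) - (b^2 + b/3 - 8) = 8 - b/3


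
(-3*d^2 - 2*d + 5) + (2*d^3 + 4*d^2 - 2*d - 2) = 2*d^3 + d^2 - 4*d + 3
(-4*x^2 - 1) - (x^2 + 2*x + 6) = -5*x^2 - 2*x - 7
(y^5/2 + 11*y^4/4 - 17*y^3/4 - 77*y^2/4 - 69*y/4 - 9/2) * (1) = y^5/2 + 11*y^4/4 - 17*y^3/4 - 77*y^2/4 - 69*y/4 - 9/2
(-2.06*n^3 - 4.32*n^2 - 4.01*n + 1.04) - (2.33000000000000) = -2.06*n^3 - 4.32*n^2 - 4.01*n - 1.29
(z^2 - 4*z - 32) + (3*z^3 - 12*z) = 3*z^3 + z^2 - 16*z - 32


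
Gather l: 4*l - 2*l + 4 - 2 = 2*l + 2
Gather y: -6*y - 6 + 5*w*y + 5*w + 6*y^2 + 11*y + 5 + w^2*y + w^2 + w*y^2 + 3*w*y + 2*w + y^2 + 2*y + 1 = w^2 + 7*w + y^2*(w + 7) + y*(w^2 + 8*w + 7)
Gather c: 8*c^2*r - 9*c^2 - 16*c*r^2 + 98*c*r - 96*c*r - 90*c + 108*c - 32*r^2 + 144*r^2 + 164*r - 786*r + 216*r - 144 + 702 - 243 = c^2*(8*r - 9) + c*(-16*r^2 + 2*r + 18) + 112*r^2 - 406*r + 315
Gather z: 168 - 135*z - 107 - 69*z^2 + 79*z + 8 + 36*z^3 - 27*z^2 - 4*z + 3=36*z^3 - 96*z^2 - 60*z + 72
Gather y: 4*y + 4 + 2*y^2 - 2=2*y^2 + 4*y + 2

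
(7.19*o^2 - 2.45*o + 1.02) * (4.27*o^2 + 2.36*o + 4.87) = 30.7013*o^4 + 6.5069*o^3 + 33.5887*o^2 - 9.5243*o + 4.9674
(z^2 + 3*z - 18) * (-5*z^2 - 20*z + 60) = -5*z^4 - 35*z^3 + 90*z^2 + 540*z - 1080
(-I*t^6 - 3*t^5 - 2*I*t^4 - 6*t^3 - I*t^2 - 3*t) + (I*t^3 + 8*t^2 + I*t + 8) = -I*t^6 - 3*t^5 - 2*I*t^4 - 6*t^3 + I*t^3 + 8*t^2 - I*t^2 - 3*t + I*t + 8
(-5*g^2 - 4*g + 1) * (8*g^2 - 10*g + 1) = -40*g^4 + 18*g^3 + 43*g^2 - 14*g + 1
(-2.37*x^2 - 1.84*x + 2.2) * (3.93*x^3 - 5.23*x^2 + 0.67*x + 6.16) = -9.3141*x^5 + 5.1639*x^4 + 16.6813*x^3 - 27.338*x^2 - 9.8604*x + 13.552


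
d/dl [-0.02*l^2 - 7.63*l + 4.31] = -0.04*l - 7.63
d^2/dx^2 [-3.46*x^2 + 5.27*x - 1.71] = -6.92000000000000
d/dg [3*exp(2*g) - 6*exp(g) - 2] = 6*(exp(g) - 1)*exp(g)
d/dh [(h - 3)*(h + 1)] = 2*h - 2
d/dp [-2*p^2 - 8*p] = -4*p - 8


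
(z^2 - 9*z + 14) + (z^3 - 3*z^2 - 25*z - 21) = z^3 - 2*z^2 - 34*z - 7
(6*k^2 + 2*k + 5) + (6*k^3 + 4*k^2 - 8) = 6*k^3 + 10*k^2 + 2*k - 3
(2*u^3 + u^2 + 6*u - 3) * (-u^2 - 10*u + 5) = -2*u^5 - 21*u^4 - 6*u^3 - 52*u^2 + 60*u - 15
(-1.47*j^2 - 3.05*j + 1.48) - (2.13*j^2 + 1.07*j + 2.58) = -3.6*j^2 - 4.12*j - 1.1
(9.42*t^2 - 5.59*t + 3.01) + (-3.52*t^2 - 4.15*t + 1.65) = 5.9*t^2 - 9.74*t + 4.66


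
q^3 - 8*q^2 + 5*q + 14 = (q - 7)*(q - 2)*(q + 1)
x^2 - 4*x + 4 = (x - 2)^2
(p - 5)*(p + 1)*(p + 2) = p^3 - 2*p^2 - 13*p - 10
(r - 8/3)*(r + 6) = r^2 + 10*r/3 - 16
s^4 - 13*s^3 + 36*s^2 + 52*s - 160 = (s - 8)*(s - 5)*(s - 2)*(s + 2)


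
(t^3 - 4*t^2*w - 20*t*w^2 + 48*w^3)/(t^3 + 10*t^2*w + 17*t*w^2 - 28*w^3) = (t^2 - 8*t*w + 12*w^2)/(t^2 + 6*t*w - 7*w^2)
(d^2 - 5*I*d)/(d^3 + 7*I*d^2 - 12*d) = (d - 5*I)/(d^2 + 7*I*d - 12)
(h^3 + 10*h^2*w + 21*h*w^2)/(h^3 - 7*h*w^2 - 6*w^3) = h*(-h^2 - 10*h*w - 21*w^2)/(-h^3 + 7*h*w^2 + 6*w^3)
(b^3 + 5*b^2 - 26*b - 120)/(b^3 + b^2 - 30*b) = (b + 4)/b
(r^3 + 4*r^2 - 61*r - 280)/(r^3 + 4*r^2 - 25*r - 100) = (r^2 - r - 56)/(r^2 - r - 20)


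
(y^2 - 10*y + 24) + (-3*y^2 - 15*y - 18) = -2*y^2 - 25*y + 6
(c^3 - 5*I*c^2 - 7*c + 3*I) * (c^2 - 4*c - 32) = c^5 - 4*c^4 - 5*I*c^4 - 39*c^3 + 20*I*c^3 + 28*c^2 + 163*I*c^2 + 224*c - 12*I*c - 96*I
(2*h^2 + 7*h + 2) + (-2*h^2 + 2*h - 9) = 9*h - 7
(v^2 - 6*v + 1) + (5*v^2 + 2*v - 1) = 6*v^2 - 4*v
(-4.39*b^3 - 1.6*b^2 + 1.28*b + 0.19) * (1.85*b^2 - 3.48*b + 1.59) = -8.1215*b^5 + 12.3172*b^4 + 0.955900000000001*b^3 - 6.6469*b^2 + 1.374*b + 0.3021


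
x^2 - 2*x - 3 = (x - 3)*(x + 1)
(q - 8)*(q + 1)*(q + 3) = q^3 - 4*q^2 - 29*q - 24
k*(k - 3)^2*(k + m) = k^4 + k^3*m - 6*k^3 - 6*k^2*m + 9*k^2 + 9*k*m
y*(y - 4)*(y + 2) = y^3 - 2*y^2 - 8*y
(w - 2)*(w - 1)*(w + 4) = w^3 + w^2 - 10*w + 8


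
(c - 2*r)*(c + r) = c^2 - c*r - 2*r^2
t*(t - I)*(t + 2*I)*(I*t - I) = I*t^4 - t^3 - I*t^3 + t^2 + 2*I*t^2 - 2*I*t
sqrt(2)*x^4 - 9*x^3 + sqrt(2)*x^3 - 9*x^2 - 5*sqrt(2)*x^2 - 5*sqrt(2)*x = x*(x - 5*sqrt(2))*(x + sqrt(2)/2)*(sqrt(2)*x + sqrt(2))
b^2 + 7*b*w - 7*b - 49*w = (b - 7)*(b + 7*w)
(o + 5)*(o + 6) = o^2 + 11*o + 30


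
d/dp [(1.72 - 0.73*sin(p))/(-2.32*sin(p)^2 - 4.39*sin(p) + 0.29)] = (-1.6936*sin(p)^2 + 7.9808*sin(p) + 7.3391)*cos(p)/(5.3824*sin(p)^4 + 20.3696*sin(p)^3 + 17.9265*sin(p)^2 - 2.5462*sin(p) + 0.0841)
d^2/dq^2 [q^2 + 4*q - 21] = 2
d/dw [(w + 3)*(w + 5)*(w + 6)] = 3*w^2 + 28*w + 63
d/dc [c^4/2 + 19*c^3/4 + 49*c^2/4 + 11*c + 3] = 2*c^3 + 57*c^2/4 + 49*c/2 + 11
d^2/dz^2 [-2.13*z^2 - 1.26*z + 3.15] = -4.26000000000000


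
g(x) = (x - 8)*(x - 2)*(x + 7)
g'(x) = (x - 8)*(x - 2) + (x - 8)*(x + 7) + (x - 2)*(x + 7) = 3*x^2 - 6*x - 54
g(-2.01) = 200.30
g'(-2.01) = -29.82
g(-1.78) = 192.98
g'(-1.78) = -33.81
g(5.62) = -108.73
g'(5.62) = 7.03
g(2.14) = -7.50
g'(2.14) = -53.10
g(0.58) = 79.87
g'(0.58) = -56.47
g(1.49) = 28.19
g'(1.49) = -56.28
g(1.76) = 13.12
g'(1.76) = -55.27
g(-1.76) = 192.30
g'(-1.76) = -34.15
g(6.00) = -104.00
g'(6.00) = 18.00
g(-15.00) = -3128.00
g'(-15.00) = 711.00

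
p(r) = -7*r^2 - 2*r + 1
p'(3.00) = -44.00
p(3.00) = -68.00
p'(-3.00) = 40.00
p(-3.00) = -56.00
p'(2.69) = -39.66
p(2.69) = -55.03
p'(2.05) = -30.70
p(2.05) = -32.52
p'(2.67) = -39.38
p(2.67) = -54.24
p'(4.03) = -58.42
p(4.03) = -120.75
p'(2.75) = -40.50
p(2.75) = -57.44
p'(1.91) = -28.74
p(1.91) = -28.36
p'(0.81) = -13.34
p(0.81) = -5.21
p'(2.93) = -43.02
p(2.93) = -64.95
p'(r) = -14*r - 2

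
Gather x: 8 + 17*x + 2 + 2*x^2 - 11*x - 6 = 2*x^2 + 6*x + 4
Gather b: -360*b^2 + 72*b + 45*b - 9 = -360*b^2 + 117*b - 9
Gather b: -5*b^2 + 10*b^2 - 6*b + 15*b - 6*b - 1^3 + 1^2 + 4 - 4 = 5*b^2 + 3*b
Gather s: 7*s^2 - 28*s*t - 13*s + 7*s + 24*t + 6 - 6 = 7*s^2 + s*(-28*t - 6) + 24*t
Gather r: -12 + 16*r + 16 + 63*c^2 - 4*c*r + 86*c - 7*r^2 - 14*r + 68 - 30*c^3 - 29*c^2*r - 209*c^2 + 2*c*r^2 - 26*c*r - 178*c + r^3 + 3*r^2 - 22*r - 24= -30*c^3 - 146*c^2 - 92*c + r^3 + r^2*(2*c - 4) + r*(-29*c^2 - 30*c - 20) + 48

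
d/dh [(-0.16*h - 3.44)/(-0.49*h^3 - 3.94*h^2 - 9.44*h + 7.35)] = (0.0784*h^3 + 0.6304*h^2 + 1.5104*h - (0.16*h + 3.44)*(1.47*h^2 + 7.88*h + 9.44) - 1.176)/(0.49*h^3 + 3.94*h^2 + 9.44*h - 7.35)^2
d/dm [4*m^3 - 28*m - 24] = 12*m^2 - 28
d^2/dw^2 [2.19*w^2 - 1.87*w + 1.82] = 4.38000000000000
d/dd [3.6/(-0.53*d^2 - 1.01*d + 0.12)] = (3.816*d + 3.636)/(0.53*d^2 + 1.01*d - 0.12)^2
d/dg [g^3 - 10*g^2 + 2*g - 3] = 3*g^2 - 20*g + 2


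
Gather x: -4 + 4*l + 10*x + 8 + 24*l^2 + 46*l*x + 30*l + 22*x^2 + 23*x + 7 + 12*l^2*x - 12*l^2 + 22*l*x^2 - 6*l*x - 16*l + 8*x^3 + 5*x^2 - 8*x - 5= 12*l^2 + 18*l + 8*x^3 + x^2*(22*l + 27) + x*(12*l^2 + 40*l + 25) + 6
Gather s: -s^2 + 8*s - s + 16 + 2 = -s^2 + 7*s + 18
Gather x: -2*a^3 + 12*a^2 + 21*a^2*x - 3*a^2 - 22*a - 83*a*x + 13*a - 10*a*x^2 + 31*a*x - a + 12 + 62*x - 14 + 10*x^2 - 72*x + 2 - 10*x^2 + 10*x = -2*a^3 + 9*a^2 - 10*a*x^2 - 10*a + x*(21*a^2 - 52*a)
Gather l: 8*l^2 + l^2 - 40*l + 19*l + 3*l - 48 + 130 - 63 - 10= 9*l^2 - 18*l + 9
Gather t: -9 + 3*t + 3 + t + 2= 4*t - 4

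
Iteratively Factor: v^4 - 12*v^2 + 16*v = (v - 2)*(v^3 + 2*v^2 - 8*v) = (v - 2)*(v + 4)*(v^2 - 2*v) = (v - 2)^2*(v + 4)*(v)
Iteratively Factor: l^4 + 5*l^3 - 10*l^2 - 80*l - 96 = (l + 2)*(l^3 + 3*l^2 - 16*l - 48) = (l + 2)*(l + 4)*(l^2 - l - 12) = (l - 4)*(l + 2)*(l + 4)*(l + 3)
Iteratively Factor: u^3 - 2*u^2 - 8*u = (u)*(u^2 - 2*u - 8) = u*(u - 4)*(u + 2)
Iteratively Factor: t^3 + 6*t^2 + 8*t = (t + 4)*(t^2 + 2*t) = (t + 2)*(t + 4)*(t)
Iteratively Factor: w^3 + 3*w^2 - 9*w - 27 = (w - 3)*(w^2 + 6*w + 9) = (w - 3)*(w + 3)*(w + 3)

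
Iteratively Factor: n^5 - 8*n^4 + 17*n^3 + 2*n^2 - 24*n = (n - 2)*(n^4 - 6*n^3 + 5*n^2 + 12*n) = (n - 3)*(n - 2)*(n^3 - 3*n^2 - 4*n) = n*(n - 3)*(n - 2)*(n^2 - 3*n - 4) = n*(n - 3)*(n - 2)*(n + 1)*(n - 4)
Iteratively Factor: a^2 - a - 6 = (a - 3)*(a + 2)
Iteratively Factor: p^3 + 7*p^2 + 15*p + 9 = (p + 3)*(p^2 + 4*p + 3) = (p + 1)*(p + 3)*(p + 3)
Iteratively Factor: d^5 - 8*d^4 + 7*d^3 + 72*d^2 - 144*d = (d - 4)*(d^4 - 4*d^3 - 9*d^2 + 36*d) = (d - 4)*(d + 3)*(d^3 - 7*d^2 + 12*d) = (d - 4)*(d - 3)*(d + 3)*(d^2 - 4*d) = d*(d - 4)*(d - 3)*(d + 3)*(d - 4)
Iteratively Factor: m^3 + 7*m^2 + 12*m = (m)*(m^2 + 7*m + 12) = m*(m + 4)*(m + 3)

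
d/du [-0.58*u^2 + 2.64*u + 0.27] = 2.64 - 1.16*u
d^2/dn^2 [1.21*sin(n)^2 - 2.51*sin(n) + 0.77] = 2.51*sin(n) + 2.42*cos(2*n)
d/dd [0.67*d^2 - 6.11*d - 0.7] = 1.34*d - 6.11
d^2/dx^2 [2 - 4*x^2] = -8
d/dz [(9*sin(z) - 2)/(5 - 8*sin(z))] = 29*cos(z)/(8*sin(z) - 5)^2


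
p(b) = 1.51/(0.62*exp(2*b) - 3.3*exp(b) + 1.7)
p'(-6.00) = 0.00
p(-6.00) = 0.89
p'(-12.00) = 0.00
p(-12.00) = 0.89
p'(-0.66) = 81.05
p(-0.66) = 9.44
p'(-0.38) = 35.57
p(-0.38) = -5.66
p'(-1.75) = 0.62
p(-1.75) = 1.32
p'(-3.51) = 0.06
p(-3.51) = 0.94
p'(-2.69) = 0.15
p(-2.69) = 1.02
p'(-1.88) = 0.49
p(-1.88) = 1.25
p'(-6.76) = 0.00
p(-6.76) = 0.89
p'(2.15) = -0.26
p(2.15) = 0.08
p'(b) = 1.51*(-1.24*exp(2*b) + 3.3*exp(b))/(0.62*exp(2*b) - 3.3*exp(b) + 1.7)^2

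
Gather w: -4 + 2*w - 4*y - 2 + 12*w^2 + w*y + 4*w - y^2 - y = 12*w^2 + w*(y + 6) - y^2 - 5*y - 6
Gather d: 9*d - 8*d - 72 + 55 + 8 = d - 9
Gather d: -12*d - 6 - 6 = -12*d - 12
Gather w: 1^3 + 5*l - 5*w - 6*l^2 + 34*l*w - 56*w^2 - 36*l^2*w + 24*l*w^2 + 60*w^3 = -6*l^2 + 5*l + 60*w^3 + w^2*(24*l - 56) + w*(-36*l^2 + 34*l - 5) + 1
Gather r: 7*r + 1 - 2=7*r - 1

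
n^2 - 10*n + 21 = (n - 7)*(n - 3)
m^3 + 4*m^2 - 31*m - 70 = (m - 5)*(m + 2)*(m + 7)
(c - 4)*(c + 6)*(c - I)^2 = c^4 + 2*c^3 - 2*I*c^3 - 25*c^2 - 4*I*c^2 - 2*c + 48*I*c + 24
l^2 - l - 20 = (l - 5)*(l + 4)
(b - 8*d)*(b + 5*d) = b^2 - 3*b*d - 40*d^2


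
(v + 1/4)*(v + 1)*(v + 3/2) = v^3 + 11*v^2/4 + 17*v/8 + 3/8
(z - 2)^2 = z^2 - 4*z + 4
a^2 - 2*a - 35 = (a - 7)*(a + 5)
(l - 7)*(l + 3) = l^2 - 4*l - 21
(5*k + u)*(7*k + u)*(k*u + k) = 35*k^3*u + 35*k^3 + 12*k^2*u^2 + 12*k^2*u + k*u^3 + k*u^2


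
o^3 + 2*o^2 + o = o*(o + 1)^2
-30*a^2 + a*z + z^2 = (-5*a + z)*(6*a + z)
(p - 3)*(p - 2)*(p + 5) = p^3 - 19*p + 30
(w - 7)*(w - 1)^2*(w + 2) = w^4 - 7*w^3 - 3*w^2 + 23*w - 14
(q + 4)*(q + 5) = q^2 + 9*q + 20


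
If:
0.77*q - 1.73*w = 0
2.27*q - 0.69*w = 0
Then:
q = 0.00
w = 0.00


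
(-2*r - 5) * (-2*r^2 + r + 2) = 4*r^3 + 8*r^2 - 9*r - 10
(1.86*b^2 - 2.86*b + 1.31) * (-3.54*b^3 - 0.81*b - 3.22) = -6.5844*b^5 + 10.1244*b^4 - 6.144*b^3 - 3.6726*b^2 + 8.1481*b - 4.2182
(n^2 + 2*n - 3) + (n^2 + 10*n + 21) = 2*n^2 + 12*n + 18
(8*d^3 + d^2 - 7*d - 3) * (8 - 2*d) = -16*d^4 + 62*d^3 + 22*d^2 - 50*d - 24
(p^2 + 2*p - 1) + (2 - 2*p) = p^2 + 1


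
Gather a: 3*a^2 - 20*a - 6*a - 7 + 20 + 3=3*a^2 - 26*a + 16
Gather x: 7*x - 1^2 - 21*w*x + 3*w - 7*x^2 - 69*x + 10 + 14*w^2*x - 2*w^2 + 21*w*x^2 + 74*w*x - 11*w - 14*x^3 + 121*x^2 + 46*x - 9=-2*w^2 - 8*w - 14*x^3 + x^2*(21*w + 114) + x*(14*w^2 + 53*w - 16)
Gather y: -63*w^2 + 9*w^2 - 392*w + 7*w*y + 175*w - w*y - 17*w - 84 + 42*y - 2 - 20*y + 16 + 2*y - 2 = -54*w^2 - 234*w + y*(6*w + 24) - 72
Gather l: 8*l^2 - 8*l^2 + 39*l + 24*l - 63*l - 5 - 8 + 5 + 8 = 0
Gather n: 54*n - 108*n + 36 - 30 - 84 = -54*n - 78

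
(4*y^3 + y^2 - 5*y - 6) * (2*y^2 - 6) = 8*y^5 + 2*y^4 - 34*y^3 - 18*y^2 + 30*y + 36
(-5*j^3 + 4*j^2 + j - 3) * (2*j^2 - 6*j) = -10*j^5 + 38*j^4 - 22*j^3 - 12*j^2 + 18*j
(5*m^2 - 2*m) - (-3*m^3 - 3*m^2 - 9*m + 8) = 3*m^3 + 8*m^2 + 7*m - 8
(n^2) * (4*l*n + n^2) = 4*l*n^3 + n^4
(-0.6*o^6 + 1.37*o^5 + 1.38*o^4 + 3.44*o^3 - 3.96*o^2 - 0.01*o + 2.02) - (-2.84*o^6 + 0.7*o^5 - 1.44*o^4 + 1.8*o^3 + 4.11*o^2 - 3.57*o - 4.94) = 2.24*o^6 + 0.67*o^5 + 2.82*o^4 + 1.64*o^3 - 8.07*o^2 + 3.56*o + 6.96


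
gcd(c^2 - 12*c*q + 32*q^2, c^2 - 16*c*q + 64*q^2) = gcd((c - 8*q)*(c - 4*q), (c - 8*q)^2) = -c + 8*q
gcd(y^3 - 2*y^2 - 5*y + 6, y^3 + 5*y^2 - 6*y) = y - 1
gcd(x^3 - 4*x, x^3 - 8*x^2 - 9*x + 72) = 1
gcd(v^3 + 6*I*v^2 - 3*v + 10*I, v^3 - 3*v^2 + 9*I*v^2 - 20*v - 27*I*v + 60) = v + 5*I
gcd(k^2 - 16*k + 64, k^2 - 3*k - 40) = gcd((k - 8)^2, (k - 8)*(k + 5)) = k - 8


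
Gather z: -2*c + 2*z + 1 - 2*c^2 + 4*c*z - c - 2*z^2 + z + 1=-2*c^2 - 3*c - 2*z^2 + z*(4*c + 3) + 2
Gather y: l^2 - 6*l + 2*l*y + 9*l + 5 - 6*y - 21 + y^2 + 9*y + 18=l^2 + 3*l + y^2 + y*(2*l + 3) + 2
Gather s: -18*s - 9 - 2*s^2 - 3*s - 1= -2*s^2 - 21*s - 10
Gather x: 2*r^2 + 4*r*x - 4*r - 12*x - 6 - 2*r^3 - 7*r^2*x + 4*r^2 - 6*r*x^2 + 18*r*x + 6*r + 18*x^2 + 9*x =-2*r^3 + 6*r^2 + 2*r + x^2*(18 - 6*r) + x*(-7*r^2 + 22*r - 3) - 6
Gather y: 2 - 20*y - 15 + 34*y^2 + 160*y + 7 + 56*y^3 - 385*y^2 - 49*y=56*y^3 - 351*y^2 + 91*y - 6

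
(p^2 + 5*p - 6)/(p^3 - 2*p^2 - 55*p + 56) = (p + 6)/(p^2 - p - 56)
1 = 1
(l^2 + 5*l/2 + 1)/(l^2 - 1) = (l^2 + 5*l/2 + 1)/(l^2 - 1)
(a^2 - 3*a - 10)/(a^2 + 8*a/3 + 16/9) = 9*(a^2 - 3*a - 10)/(9*a^2 + 24*a + 16)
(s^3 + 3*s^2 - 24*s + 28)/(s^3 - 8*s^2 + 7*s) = (s^3 + 3*s^2 - 24*s + 28)/(s*(s^2 - 8*s + 7))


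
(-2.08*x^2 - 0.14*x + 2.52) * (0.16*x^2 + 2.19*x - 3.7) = -0.3328*x^4 - 4.5776*x^3 + 7.7926*x^2 + 6.0368*x - 9.324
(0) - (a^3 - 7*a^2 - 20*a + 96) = -a^3 + 7*a^2 + 20*a - 96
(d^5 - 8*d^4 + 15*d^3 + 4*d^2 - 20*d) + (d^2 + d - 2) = d^5 - 8*d^4 + 15*d^3 + 5*d^2 - 19*d - 2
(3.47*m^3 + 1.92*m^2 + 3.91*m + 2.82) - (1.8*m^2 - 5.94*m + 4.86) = 3.47*m^3 + 0.12*m^2 + 9.85*m - 2.04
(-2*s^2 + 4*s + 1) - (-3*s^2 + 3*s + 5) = s^2 + s - 4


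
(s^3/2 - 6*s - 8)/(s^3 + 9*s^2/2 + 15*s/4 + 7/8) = 4*(s^3 - 12*s - 16)/(8*s^3 + 36*s^2 + 30*s + 7)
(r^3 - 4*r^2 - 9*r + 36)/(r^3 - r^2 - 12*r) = (r - 3)/r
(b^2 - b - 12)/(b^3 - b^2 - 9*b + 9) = (b - 4)/(b^2 - 4*b + 3)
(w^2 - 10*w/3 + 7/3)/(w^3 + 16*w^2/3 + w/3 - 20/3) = (3*w - 7)/(3*w^2 + 19*w + 20)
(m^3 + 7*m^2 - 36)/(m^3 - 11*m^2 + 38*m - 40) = (m^2 + 9*m + 18)/(m^2 - 9*m + 20)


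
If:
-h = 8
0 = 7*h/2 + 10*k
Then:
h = -8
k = 14/5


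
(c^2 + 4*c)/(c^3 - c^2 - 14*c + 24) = c/(c^2 - 5*c + 6)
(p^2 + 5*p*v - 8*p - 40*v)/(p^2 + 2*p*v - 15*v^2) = (p - 8)/(p - 3*v)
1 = 1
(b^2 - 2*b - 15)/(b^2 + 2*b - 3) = (b - 5)/(b - 1)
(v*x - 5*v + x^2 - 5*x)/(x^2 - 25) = (v + x)/(x + 5)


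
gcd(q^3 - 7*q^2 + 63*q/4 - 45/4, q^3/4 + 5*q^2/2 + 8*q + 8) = 1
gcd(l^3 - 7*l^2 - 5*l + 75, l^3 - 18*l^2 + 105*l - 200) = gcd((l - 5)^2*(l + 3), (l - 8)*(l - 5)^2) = l^2 - 10*l + 25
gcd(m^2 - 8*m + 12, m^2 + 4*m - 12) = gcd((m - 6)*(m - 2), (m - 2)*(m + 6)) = m - 2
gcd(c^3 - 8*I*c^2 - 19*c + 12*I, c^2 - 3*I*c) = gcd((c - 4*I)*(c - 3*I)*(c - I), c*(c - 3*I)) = c - 3*I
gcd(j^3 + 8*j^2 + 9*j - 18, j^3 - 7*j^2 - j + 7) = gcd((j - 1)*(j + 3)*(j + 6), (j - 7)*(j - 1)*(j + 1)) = j - 1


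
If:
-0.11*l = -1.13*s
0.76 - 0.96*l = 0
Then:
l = 0.79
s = 0.08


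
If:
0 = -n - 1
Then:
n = -1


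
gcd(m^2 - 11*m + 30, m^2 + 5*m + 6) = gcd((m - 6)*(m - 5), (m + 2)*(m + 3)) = 1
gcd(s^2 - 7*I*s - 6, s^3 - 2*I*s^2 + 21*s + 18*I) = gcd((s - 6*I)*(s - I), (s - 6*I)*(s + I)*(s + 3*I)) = s - 6*I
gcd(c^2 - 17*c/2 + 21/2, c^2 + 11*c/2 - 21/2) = c - 3/2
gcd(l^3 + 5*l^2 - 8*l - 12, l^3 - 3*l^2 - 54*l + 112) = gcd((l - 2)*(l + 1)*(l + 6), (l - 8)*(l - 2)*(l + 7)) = l - 2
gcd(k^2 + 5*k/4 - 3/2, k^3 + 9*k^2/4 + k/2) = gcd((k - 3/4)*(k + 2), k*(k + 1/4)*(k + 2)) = k + 2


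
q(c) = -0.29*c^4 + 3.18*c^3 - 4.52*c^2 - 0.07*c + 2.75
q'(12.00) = -739.27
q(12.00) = -1167.37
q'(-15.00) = 6197.03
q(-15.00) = -26426.95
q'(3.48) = 35.12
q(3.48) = 39.25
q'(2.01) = 10.88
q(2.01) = 5.44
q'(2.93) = 26.16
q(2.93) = 22.36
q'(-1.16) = 25.06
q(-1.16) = -8.74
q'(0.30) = -1.95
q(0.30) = 2.41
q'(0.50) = -2.35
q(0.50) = 1.96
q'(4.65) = 47.54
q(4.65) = 88.84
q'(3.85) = 40.34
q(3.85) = 53.24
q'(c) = -1.16*c^3 + 9.54*c^2 - 9.04*c - 0.07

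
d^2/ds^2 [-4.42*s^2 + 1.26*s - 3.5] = -8.84000000000000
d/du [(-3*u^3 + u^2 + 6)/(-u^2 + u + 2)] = (u*(2 - 9*u)*(-u^2 + u + 2) + (2*u - 1)*(-3*u^3 + u^2 + 6))/(-u^2 + u + 2)^2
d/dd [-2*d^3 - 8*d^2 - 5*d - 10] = -6*d^2 - 16*d - 5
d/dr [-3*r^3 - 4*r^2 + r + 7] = -9*r^2 - 8*r + 1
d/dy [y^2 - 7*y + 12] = 2*y - 7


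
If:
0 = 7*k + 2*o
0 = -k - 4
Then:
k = -4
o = 14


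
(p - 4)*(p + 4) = p^2 - 16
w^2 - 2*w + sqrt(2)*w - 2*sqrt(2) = (w - 2)*(w + sqrt(2))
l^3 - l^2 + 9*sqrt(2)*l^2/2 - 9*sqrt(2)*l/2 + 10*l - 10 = (l - 1)*(l + 2*sqrt(2))*(l + 5*sqrt(2)/2)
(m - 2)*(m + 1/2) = m^2 - 3*m/2 - 1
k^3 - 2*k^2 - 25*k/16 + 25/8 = (k - 2)*(k - 5/4)*(k + 5/4)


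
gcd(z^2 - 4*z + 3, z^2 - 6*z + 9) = z - 3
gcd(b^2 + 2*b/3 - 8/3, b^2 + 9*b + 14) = b + 2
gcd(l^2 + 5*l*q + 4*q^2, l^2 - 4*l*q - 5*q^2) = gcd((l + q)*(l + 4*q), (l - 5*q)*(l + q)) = l + q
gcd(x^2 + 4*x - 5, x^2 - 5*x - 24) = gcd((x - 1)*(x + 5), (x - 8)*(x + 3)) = 1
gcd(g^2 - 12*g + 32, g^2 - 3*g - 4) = g - 4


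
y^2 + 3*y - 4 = (y - 1)*(y + 4)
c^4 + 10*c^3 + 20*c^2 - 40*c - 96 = (c - 2)*(c + 2)*(c + 4)*(c + 6)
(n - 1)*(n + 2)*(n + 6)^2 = n^4 + 13*n^3 + 46*n^2 + 12*n - 72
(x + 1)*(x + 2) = x^2 + 3*x + 2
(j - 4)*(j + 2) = j^2 - 2*j - 8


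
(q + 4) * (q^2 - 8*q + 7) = q^3 - 4*q^2 - 25*q + 28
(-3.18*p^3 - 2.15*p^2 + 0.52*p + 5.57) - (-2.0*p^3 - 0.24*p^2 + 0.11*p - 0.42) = -1.18*p^3 - 1.91*p^2 + 0.41*p + 5.99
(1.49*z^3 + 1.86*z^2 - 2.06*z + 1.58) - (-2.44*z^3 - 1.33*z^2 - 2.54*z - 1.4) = 3.93*z^3 + 3.19*z^2 + 0.48*z + 2.98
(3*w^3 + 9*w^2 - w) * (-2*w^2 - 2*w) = -6*w^5 - 24*w^4 - 16*w^3 + 2*w^2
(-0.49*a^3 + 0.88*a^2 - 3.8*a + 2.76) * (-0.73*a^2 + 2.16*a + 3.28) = 0.3577*a^5 - 1.7008*a^4 + 3.0676*a^3 - 7.3364*a^2 - 6.5024*a + 9.0528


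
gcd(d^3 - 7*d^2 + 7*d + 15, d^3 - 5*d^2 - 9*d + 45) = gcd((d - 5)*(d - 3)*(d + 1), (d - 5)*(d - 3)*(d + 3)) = d^2 - 8*d + 15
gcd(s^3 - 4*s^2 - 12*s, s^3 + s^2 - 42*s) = s^2 - 6*s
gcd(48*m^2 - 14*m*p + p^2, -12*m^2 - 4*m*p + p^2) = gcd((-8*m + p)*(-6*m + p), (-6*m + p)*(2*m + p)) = -6*m + p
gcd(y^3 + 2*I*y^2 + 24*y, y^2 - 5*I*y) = y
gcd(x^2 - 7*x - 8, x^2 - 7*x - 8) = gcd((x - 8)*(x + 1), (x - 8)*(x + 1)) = x^2 - 7*x - 8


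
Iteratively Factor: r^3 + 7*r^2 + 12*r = (r + 3)*(r^2 + 4*r) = r*(r + 3)*(r + 4)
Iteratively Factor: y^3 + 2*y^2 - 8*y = (y + 4)*(y^2 - 2*y) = (y - 2)*(y + 4)*(y)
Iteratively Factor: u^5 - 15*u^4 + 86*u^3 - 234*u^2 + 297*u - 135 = (u - 3)*(u^4 - 12*u^3 + 50*u^2 - 84*u + 45) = (u - 3)*(u - 1)*(u^3 - 11*u^2 + 39*u - 45) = (u - 3)^2*(u - 1)*(u^2 - 8*u + 15) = (u - 3)^3*(u - 1)*(u - 5)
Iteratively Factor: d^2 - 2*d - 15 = (d + 3)*(d - 5)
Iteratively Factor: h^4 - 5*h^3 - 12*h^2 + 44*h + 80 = (h - 5)*(h^3 - 12*h - 16) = (h - 5)*(h - 4)*(h^2 + 4*h + 4) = (h - 5)*(h - 4)*(h + 2)*(h + 2)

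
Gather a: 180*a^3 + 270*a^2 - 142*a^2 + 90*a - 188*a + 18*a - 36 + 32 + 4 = 180*a^3 + 128*a^2 - 80*a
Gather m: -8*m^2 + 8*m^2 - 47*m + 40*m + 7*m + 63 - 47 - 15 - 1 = 0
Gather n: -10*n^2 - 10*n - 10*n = -10*n^2 - 20*n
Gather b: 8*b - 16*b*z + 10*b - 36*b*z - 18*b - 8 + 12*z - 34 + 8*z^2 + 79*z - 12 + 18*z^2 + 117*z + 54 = -52*b*z + 26*z^2 + 208*z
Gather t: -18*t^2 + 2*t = -18*t^2 + 2*t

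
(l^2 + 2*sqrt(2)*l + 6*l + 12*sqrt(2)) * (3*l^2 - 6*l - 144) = 3*l^4 + 6*sqrt(2)*l^3 + 12*l^3 - 180*l^2 + 24*sqrt(2)*l^2 - 864*l - 360*sqrt(2)*l - 1728*sqrt(2)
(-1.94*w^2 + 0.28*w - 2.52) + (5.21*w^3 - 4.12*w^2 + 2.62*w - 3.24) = 5.21*w^3 - 6.06*w^2 + 2.9*w - 5.76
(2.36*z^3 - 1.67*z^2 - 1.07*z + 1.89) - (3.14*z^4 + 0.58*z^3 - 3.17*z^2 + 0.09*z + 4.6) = -3.14*z^4 + 1.78*z^3 + 1.5*z^2 - 1.16*z - 2.71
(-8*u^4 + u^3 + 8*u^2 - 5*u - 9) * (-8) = 64*u^4 - 8*u^3 - 64*u^2 + 40*u + 72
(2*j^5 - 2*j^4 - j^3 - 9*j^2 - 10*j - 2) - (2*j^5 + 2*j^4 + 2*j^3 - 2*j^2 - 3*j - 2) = -4*j^4 - 3*j^3 - 7*j^2 - 7*j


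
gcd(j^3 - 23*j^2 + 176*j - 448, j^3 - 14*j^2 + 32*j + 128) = j^2 - 16*j + 64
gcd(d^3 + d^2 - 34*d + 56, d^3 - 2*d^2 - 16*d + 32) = d^2 - 6*d + 8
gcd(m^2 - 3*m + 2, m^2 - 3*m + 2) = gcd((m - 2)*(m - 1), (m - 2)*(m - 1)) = m^2 - 3*m + 2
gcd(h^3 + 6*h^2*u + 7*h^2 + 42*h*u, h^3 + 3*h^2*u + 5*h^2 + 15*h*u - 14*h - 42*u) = h + 7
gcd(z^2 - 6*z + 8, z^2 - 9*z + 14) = z - 2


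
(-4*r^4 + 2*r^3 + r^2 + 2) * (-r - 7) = 4*r^5 + 26*r^4 - 15*r^3 - 7*r^2 - 2*r - 14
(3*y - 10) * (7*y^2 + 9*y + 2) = 21*y^3 - 43*y^2 - 84*y - 20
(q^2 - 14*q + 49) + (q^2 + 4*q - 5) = 2*q^2 - 10*q + 44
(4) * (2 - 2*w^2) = 8 - 8*w^2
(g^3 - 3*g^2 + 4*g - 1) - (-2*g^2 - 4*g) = g^3 - g^2 + 8*g - 1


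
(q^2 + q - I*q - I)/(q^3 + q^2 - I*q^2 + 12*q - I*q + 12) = (q - I)/(q^2 - I*q + 12)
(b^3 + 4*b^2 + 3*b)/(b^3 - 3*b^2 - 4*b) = (b + 3)/(b - 4)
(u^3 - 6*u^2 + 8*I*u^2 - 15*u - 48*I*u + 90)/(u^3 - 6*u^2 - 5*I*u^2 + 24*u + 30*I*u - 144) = (u + 5*I)/(u - 8*I)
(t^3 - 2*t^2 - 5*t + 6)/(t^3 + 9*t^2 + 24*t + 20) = (t^2 - 4*t + 3)/(t^2 + 7*t + 10)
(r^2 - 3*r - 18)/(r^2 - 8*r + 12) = (r + 3)/(r - 2)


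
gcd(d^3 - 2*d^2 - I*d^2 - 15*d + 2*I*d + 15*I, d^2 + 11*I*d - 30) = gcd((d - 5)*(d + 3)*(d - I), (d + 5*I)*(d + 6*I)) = 1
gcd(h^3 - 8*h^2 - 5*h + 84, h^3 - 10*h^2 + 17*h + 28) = h^2 - 11*h + 28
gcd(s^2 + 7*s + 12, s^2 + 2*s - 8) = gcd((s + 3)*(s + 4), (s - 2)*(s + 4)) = s + 4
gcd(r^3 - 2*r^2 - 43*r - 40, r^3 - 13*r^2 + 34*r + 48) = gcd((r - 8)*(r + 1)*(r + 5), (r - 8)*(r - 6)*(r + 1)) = r^2 - 7*r - 8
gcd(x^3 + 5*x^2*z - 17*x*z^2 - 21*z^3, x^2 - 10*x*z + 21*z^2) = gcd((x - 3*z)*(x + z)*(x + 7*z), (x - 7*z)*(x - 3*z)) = x - 3*z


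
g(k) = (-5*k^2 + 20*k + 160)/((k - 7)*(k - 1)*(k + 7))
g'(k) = (20 - 10*k)/((k - 7)*(k - 1)*(k + 7)) - (-5*k^2 + 20*k + 160)/((k - 7)*(k - 1)*(k + 7)^2) - (-5*k^2 + 20*k + 160)/((k - 7)*(k - 1)^2*(k + 7)) - (-5*k^2 + 20*k + 160)/((k - 7)^2*(k - 1)*(k + 7)) = 5*(k^4 - 8*k^3 - 43*k^2 - 34*k + 1764)/(k^6 - 2*k^5 - 97*k^4 + 196*k^3 + 2303*k^2 - 4802*k + 2401)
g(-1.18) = 1.25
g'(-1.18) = 0.82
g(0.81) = 18.83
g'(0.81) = 101.01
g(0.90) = 36.10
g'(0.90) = 364.60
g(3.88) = -1.66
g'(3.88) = 0.39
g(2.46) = -2.85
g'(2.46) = 1.70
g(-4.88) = -0.38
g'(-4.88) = 0.55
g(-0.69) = 1.75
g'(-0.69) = 1.32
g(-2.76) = 0.43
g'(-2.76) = 0.36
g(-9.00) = 1.33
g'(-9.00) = 0.54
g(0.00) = 3.27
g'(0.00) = 3.67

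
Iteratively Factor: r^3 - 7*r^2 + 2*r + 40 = (r + 2)*(r^2 - 9*r + 20) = (r - 4)*(r + 2)*(r - 5)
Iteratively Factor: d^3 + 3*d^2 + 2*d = (d + 2)*(d^2 + d) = d*(d + 2)*(d + 1)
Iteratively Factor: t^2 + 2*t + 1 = (t + 1)*(t + 1)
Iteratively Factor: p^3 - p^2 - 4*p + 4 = (p - 2)*(p^2 + p - 2) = (p - 2)*(p - 1)*(p + 2)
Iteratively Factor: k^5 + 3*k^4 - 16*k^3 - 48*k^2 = (k + 3)*(k^4 - 16*k^2) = (k - 4)*(k + 3)*(k^3 + 4*k^2) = (k - 4)*(k + 3)*(k + 4)*(k^2) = k*(k - 4)*(k + 3)*(k + 4)*(k)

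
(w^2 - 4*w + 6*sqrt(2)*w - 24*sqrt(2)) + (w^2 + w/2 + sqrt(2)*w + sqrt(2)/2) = 2*w^2 - 7*w/2 + 7*sqrt(2)*w - 47*sqrt(2)/2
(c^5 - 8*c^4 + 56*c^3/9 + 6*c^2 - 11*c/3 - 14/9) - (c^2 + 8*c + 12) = c^5 - 8*c^4 + 56*c^3/9 + 5*c^2 - 35*c/3 - 122/9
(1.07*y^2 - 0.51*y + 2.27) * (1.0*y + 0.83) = 1.07*y^3 + 0.3781*y^2 + 1.8467*y + 1.8841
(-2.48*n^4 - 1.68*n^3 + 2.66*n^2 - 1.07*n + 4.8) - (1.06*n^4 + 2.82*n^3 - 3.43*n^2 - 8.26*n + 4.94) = -3.54*n^4 - 4.5*n^3 + 6.09*n^2 + 7.19*n - 0.140000000000001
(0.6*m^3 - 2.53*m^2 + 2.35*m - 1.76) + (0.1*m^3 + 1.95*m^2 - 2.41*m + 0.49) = 0.7*m^3 - 0.58*m^2 - 0.0600000000000001*m - 1.27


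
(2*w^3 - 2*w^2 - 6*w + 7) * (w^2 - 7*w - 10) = 2*w^5 - 16*w^4 - 12*w^3 + 69*w^2 + 11*w - 70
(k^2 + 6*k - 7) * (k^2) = k^4 + 6*k^3 - 7*k^2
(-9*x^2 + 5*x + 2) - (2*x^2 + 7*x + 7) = -11*x^2 - 2*x - 5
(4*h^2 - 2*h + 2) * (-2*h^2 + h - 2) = -8*h^4 + 8*h^3 - 14*h^2 + 6*h - 4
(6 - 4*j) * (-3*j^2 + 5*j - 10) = 12*j^3 - 38*j^2 + 70*j - 60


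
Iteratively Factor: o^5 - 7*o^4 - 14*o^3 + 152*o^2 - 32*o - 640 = (o + 4)*(o^4 - 11*o^3 + 30*o^2 + 32*o - 160) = (o - 4)*(o + 4)*(o^3 - 7*o^2 + 2*o + 40) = (o - 4)^2*(o + 4)*(o^2 - 3*o - 10) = (o - 5)*(o - 4)^2*(o + 4)*(o + 2)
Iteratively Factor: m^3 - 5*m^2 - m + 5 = (m - 5)*(m^2 - 1) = (m - 5)*(m - 1)*(m + 1)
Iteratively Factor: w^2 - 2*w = (w)*(w - 2)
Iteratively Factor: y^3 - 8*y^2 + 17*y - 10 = (y - 1)*(y^2 - 7*y + 10) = (y - 5)*(y - 1)*(y - 2)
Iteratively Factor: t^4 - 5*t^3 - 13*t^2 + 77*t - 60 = (t + 4)*(t^3 - 9*t^2 + 23*t - 15) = (t - 3)*(t + 4)*(t^2 - 6*t + 5) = (t - 5)*(t - 3)*(t + 4)*(t - 1)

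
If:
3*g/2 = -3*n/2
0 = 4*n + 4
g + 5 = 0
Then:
No Solution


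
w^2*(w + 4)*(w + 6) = w^4 + 10*w^3 + 24*w^2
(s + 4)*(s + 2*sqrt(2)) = s^2 + 2*sqrt(2)*s + 4*s + 8*sqrt(2)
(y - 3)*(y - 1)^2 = y^3 - 5*y^2 + 7*y - 3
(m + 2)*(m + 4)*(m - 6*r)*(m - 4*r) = m^4 - 10*m^3*r + 6*m^3 + 24*m^2*r^2 - 60*m^2*r + 8*m^2 + 144*m*r^2 - 80*m*r + 192*r^2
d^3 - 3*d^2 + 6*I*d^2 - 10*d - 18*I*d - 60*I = (d - 5)*(d + 2)*(d + 6*I)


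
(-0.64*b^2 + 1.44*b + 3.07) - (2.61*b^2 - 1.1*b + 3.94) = -3.25*b^2 + 2.54*b - 0.87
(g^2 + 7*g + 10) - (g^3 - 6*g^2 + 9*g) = -g^3 + 7*g^2 - 2*g + 10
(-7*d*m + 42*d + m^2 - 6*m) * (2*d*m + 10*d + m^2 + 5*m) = -14*d^2*m^2 + 14*d^2*m + 420*d^2 - 5*d*m^3 + 5*d*m^2 + 150*d*m + m^4 - m^3 - 30*m^2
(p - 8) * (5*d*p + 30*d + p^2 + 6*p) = 5*d*p^2 - 10*d*p - 240*d + p^3 - 2*p^2 - 48*p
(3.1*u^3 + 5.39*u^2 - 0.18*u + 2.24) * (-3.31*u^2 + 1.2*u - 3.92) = -10.261*u^5 - 14.1209*u^4 - 5.0882*u^3 - 28.7592*u^2 + 3.3936*u - 8.7808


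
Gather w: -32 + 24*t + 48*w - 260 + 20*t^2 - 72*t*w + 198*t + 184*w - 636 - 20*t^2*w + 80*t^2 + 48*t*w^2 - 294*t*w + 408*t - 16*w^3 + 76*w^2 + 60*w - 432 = 100*t^2 + 630*t - 16*w^3 + w^2*(48*t + 76) + w*(-20*t^2 - 366*t + 292) - 1360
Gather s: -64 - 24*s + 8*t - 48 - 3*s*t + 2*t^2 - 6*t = s*(-3*t - 24) + 2*t^2 + 2*t - 112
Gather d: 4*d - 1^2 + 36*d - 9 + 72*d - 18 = 112*d - 28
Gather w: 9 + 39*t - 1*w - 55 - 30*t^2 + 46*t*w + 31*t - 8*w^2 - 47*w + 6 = -30*t^2 + 70*t - 8*w^2 + w*(46*t - 48) - 40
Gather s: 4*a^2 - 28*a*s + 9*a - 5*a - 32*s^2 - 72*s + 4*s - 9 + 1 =4*a^2 + 4*a - 32*s^2 + s*(-28*a - 68) - 8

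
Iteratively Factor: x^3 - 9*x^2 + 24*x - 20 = (x - 2)*(x^2 - 7*x + 10) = (x - 5)*(x - 2)*(x - 2)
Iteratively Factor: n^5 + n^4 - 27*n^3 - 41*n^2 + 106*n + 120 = (n + 1)*(n^4 - 27*n^2 - 14*n + 120) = (n + 1)*(n + 4)*(n^3 - 4*n^2 - 11*n + 30) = (n + 1)*(n + 3)*(n + 4)*(n^2 - 7*n + 10) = (n - 5)*(n + 1)*(n + 3)*(n + 4)*(n - 2)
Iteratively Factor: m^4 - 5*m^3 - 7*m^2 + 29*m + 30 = (m + 2)*(m^3 - 7*m^2 + 7*m + 15) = (m - 3)*(m + 2)*(m^2 - 4*m - 5) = (m - 5)*(m - 3)*(m + 2)*(m + 1)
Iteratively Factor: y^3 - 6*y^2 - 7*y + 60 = (y + 3)*(y^2 - 9*y + 20) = (y - 4)*(y + 3)*(y - 5)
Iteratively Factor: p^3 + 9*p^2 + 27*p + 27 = (p + 3)*(p^2 + 6*p + 9) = (p + 3)^2*(p + 3)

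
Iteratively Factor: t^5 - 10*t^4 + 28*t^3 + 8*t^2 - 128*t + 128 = (t - 4)*(t^4 - 6*t^3 + 4*t^2 + 24*t - 32) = (t - 4)*(t + 2)*(t^3 - 8*t^2 + 20*t - 16) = (t - 4)*(t - 2)*(t + 2)*(t^2 - 6*t + 8) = (t - 4)*(t - 2)^2*(t + 2)*(t - 4)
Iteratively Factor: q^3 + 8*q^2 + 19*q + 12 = (q + 3)*(q^2 + 5*q + 4) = (q + 3)*(q + 4)*(q + 1)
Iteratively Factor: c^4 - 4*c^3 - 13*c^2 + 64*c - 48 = (c - 4)*(c^3 - 13*c + 12) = (c - 4)*(c - 3)*(c^2 + 3*c - 4) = (c - 4)*(c - 3)*(c + 4)*(c - 1)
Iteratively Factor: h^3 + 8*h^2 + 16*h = (h)*(h^2 + 8*h + 16) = h*(h + 4)*(h + 4)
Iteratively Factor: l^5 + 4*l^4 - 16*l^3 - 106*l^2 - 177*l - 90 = (l - 5)*(l^4 + 9*l^3 + 29*l^2 + 39*l + 18) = (l - 5)*(l + 3)*(l^3 + 6*l^2 + 11*l + 6) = (l - 5)*(l + 3)^2*(l^2 + 3*l + 2) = (l - 5)*(l + 1)*(l + 3)^2*(l + 2)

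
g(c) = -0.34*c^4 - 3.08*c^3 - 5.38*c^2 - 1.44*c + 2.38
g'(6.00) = -692.40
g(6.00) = -1305.86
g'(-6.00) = 24.24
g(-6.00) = 41.98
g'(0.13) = -3.00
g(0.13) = 2.10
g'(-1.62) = -2.48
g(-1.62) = 1.35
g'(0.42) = -7.69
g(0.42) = 0.59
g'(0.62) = -11.99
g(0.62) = -1.37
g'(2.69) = -123.72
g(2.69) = -118.18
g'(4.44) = -350.41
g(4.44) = -511.79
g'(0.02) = -1.66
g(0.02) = 2.35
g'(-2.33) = -9.33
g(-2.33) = 5.47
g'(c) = -1.36*c^3 - 9.24*c^2 - 10.76*c - 1.44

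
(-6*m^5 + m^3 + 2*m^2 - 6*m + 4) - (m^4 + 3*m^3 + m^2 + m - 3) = -6*m^5 - m^4 - 2*m^3 + m^2 - 7*m + 7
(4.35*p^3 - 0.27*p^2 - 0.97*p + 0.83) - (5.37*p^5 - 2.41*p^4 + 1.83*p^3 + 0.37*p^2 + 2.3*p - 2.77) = -5.37*p^5 + 2.41*p^4 + 2.52*p^3 - 0.64*p^2 - 3.27*p + 3.6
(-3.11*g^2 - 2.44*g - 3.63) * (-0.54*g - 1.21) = 1.6794*g^3 + 5.0807*g^2 + 4.9126*g + 4.3923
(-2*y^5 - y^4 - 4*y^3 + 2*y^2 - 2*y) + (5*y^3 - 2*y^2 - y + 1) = -2*y^5 - y^4 + y^3 - 3*y + 1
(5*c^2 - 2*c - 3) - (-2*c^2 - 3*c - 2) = 7*c^2 + c - 1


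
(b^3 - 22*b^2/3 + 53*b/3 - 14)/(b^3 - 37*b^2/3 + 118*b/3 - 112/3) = (b - 3)/(b - 8)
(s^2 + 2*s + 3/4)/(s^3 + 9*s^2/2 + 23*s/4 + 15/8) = 2/(2*s + 5)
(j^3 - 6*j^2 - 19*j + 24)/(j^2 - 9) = (j^2 - 9*j + 8)/(j - 3)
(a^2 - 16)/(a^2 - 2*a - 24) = (a - 4)/(a - 6)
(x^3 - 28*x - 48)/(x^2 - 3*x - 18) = (x^2 + 6*x + 8)/(x + 3)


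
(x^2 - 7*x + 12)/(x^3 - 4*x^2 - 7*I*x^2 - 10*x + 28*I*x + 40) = (x - 3)/(x^2 - 7*I*x - 10)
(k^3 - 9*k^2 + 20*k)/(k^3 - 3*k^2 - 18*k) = (-k^2 + 9*k - 20)/(-k^2 + 3*k + 18)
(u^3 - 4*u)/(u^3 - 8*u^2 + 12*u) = (u + 2)/(u - 6)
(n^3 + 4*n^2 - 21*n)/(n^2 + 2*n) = (n^2 + 4*n - 21)/(n + 2)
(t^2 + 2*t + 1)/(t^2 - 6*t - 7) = (t + 1)/(t - 7)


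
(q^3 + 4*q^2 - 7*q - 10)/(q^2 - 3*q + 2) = (q^2 + 6*q + 5)/(q - 1)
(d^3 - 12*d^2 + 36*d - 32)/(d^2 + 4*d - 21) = (d^3 - 12*d^2 + 36*d - 32)/(d^2 + 4*d - 21)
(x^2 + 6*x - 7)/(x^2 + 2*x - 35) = (x - 1)/(x - 5)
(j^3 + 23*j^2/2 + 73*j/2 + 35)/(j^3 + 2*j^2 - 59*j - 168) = (j^2 + 9*j/2 + 5)/(j^2 - 5*j - 24)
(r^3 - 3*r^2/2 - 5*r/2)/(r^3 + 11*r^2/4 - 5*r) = 2*(2*r^2 - 3*r - 5)/(4*r^2 + 11*r - 20)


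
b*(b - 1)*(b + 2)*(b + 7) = b^4 + 8*b^3 + 5*b^2 - 14*b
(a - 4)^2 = a^2 - 8*a + 16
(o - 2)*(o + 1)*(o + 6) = o^3 + 5*o^2 - 8*o - 12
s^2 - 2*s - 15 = (s - 5)*(s + 3)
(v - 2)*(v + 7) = v^2 + 5*v - 14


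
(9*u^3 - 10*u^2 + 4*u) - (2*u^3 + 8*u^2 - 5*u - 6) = 7*u^3 - 18*u^2 + 9*u + 6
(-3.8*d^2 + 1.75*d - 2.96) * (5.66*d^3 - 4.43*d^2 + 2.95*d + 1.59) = -21.508*d^5 + 26.739*d^4 - 35.7161*d^3 + 12.2333*d^2 - 5.9495*d - 4.7064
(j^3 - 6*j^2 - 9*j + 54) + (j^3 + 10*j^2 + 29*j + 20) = 2*j^3 + 4*j^2 + 20*j + 74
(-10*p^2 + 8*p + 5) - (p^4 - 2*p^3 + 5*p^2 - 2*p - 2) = -p^4 + 2*p^3 - 15*p^2 + 10*p + 7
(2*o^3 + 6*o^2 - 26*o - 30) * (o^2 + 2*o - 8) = 2*o^5 + 10*o^4 - 30*o^3 - 130*o^2 + 148*o + 240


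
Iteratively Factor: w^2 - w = (w)*(w - 1)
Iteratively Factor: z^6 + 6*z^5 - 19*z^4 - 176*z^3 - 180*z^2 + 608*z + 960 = (z - 2)*(z^5 + 8*z^4 - 3*z^3 - 182*z^2 - 544*z - 480) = (z - 2)*(z + 3)*(z^4 + 5*z^3 - 18*z^2 - 128*z - 160) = (z - 2)*(z + 3)*(z + 4)*(z^3 + z^2 - 22*z - 40) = (z - 2)*(z + 2)*(z + 3)*(z + 4)*(z^2 - z - 20) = (z - 2)*(z + 2)*(z + 3)*(z + 4)^2*(z - 5)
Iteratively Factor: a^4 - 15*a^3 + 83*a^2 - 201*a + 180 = (a - 5)*(a^3 - 10*a^2 + 33*a - 36) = (a - 5)*(a - 3)*(a^2 - 7*a + 12) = (a - 5)*(a - 4)*(a - 3)*(a - 3)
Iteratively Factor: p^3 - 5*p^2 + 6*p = (p)*(p^2 - 5*p + 6) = p*(p - 3)*(p - 2)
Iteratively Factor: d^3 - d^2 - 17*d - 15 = (d + 1)*(d^2 - 2*d - 15) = (d + 1)*(d + 3)*(d - 5)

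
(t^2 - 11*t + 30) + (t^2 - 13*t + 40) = 2*t^2 - 24*t + 70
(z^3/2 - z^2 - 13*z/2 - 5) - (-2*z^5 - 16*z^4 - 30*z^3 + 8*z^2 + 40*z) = 2*z^5 + 16*z^4 + 61*z^3/2 - 9*z^2 - 93*z/2 - 5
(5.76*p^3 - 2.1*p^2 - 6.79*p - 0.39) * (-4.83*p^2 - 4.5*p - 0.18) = -27.8208*p^5 - 15.777*p^4 + 41.2089*p^3 + 32.8167*p^2 + 2.9772*p + 0.0702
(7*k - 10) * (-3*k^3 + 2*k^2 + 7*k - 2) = -21*k^4 + 44*k^3 + 29*k^2 - 84*k + 20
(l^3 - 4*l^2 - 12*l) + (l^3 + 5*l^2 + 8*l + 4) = 2*l^3 + l^2 - 4*l + 4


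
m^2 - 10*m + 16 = (m - 8)*(m - 2)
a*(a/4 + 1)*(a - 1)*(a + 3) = a^4/4 + 3*a^3/2 + 5*a^2/4 - 3*a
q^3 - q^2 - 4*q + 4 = (q - 2)*(q - 1)*(q + 2)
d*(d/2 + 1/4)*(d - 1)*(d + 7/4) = d^4/2 + 5*d^3/8 - 11*d^2/16 - 7*d/16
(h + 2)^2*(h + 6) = h^3 + 10*h^2 + 28*h + 24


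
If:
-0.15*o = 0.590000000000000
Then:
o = -3.93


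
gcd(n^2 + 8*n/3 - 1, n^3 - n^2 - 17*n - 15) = n + 3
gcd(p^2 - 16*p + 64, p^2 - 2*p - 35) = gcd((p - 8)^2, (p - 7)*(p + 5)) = 1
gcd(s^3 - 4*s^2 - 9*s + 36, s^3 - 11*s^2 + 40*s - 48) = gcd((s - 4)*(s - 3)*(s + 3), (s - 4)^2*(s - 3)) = s^2 - 7*s + 12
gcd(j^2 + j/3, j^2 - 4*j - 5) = 1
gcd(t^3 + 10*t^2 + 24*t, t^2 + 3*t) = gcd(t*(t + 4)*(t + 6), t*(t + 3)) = t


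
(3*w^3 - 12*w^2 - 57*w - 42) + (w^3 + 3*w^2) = 4*w^3 - 9*w^2 - 57*w - 42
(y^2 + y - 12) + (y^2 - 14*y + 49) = 2*y^2 - 13*y + 37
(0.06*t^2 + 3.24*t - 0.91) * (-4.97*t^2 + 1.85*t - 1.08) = -0.2982*t^4 - 15.9918*t^3 + 10.4519*t^2 - 5.1827*t + 0.9828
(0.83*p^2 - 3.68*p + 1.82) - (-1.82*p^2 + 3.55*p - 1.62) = 2.65*p^2 - 7.23*p + 3.44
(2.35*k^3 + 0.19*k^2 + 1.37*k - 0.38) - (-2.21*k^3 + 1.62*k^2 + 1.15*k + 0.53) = 4.56*k^3 - 1.43*k^2 + 0.22*k - 0.91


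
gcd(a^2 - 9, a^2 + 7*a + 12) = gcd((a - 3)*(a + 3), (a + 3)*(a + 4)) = a + 3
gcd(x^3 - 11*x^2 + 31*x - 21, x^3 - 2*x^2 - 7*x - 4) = 1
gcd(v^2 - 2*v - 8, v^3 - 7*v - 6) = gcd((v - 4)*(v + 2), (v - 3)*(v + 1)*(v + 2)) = v + 2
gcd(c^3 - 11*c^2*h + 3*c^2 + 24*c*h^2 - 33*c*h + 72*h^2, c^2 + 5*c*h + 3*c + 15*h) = c + 3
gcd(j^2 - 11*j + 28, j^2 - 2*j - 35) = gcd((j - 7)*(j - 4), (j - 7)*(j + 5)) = j - 7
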